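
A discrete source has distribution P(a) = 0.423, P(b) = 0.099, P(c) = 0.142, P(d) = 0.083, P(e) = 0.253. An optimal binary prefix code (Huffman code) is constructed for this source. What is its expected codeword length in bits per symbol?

Repeatedly combine the two least-probable nodes; the expected code length is the sum of the merged weights.
merge 83/1000 + 99/1000 → 91/500
merge 71/500 + 91/500 → 81/250
merge 253/1000 + 81/250 → 577/1000
merge 423/1000 + 577/1000 → 1
L = 91/500 + 81/250 + 577/1000 + 1 = 2083/1000 = 2.083 bits/symbol.

2.083 bits/symbol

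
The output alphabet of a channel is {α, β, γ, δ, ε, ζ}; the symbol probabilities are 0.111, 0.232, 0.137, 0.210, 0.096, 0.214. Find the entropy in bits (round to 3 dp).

2.507 bits

H = −Σ pᵢ log₂ pᵢ.
−0.111·log₂(0.111) = 0.3520
−0.232·log₂(0.232) = 0.4890
−0.137·log₂(0.137) = 0.3929
−0.210·log₂(0.210) = 0.4728
−0.096·log₂(0.096) = 0.3246
−0.214·log₂(0.214) = 0.4760
Sum ≈ 2.5073 → 2.507 bits.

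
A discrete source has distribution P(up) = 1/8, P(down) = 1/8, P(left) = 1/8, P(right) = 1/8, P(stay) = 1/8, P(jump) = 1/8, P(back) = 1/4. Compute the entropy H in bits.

Each probability is a power of 1/2, so log₂(1/p) is an integer.
H = Σ p·log₂(1/p) = 1/8·3 + 1/8·3 + 1/8·3 + 1/8·3 + 1/8·3 + 1/8·3 + 1/4·2 = 2.75 bits.

2.75 bits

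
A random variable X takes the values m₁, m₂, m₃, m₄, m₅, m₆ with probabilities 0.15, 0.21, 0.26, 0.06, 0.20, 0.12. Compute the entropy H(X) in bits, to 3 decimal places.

H = −Σ pᵢ log₂ pᵢ.
−0.15·log₂(0.15) = 0.4105
−0.21·log₂(0.21) = 0.4728
−0.26·log₂(0.26) = 0.5053
−0.06·log₂(0.06) = 0.2435
−0.20·log₂(0.20) = 0.4644
−0.12·log₂(0.12) = 0.3671
Sum ≈ 2.4636 → 2.464 bits.

2.464 bits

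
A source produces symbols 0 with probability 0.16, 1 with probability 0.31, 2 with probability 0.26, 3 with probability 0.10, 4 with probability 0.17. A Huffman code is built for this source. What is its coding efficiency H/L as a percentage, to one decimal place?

98.2%

Entropy H = −Σ p log₂ p ≈ 2.2189 bits.
Huffman merges: 1/10+4/25→13/50; 17/100+13/50→43/100; 13/50+31/100→57/100; 43/100+57/100→1. L = 113/50 ≈ 2.2600.
Efficiency = H/L = 2.2189/2.2600 = 98.2%.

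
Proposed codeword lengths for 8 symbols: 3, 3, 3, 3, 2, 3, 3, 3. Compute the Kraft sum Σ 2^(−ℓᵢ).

With common denominator 2^3 = 8: Σ 2^(−ℓᵢ) = 1/8 + 1/8 + 1/8 + 1/8 + 2/8 + 1/8 + 1/8 + 1/8 = 9/8 = 1.125.

1.125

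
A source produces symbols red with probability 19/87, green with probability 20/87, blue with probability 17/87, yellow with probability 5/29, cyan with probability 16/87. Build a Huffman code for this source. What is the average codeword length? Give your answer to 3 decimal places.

Repeatedly combine the two least-probable nodes; the expected code length is the sum of the merged weights.
merge 5/29 + 16/87 → 31/87
merge 17/87 + 19/87 → 12/29
merge 20/87 + 31/87 → 17/29
merge 12/29 + 17/29 → 1
L = 31/87 + 12/29 + 17/29 + 1 = 205/87 ≈ 2.356 bits/symbol.

2.356 bits/symbol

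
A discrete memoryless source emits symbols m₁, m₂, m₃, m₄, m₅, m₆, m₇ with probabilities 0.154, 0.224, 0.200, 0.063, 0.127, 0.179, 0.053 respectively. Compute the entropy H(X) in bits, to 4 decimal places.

H = −Σ pᵢ log₂ pᵢ.
−0.154·log₂(0.154) = 0.4156
−0.224·log₂(0.224) = 0.4835
−0.200·log₂(0.200) = 0.4644
−0.063·log₂(0.063) = 0.2513
−0.127·log₂(0.127) = 0.3781
−0.179·log₂(0.179) = 0.4443
−0.053·log₂(0.053) = 0.2246
Sum ≈ 2.6618 → 2.6618 bits.

2.6618 bits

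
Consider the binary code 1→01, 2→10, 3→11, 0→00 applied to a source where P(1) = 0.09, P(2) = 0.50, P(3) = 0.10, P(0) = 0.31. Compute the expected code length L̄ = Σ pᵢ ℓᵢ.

L̄ = Σ pᵢ·ℓᵢ = 0.09·2 + 0.50·2 + 0.10·2 + 0.31·2 = 2 bits/symbol.

2 bits/symbol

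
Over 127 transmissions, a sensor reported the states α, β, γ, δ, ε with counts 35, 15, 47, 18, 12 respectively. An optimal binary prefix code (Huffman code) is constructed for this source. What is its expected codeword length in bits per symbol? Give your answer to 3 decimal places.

Probabilities are the counts divided by 127.
Repeatedly combine the two least-probable nodes; the expected code length is the sum of the merged weights.
merge 12/127 + 15/127 → 27/127
merge 18/127 + 27/127 → 45/127
merge 35/127 + 45/127 → 80/127
merge 47/127 + 80/127 → 1
L = 27/127 + 45/127 + 80/127 + 1 = 279/127 ≈ 2.197 bits/symbol.

2.197 bits/symbol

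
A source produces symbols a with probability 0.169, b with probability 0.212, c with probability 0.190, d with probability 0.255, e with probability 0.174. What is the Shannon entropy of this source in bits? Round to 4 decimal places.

H = −Σ pᵢ log₂ pᵢ.
−0.169·log₂(0.169) = 0.4335
−0.212·log₂(0.212) = 0.4744
−0.190·log₂(0.190) = 0.4552
−0.255·log₂(0.255) = 0.5027
−0.174·log₂(0.174) = 0.4390
Sum ≈ 2.3048 → 2.3048 bits.

2.3048 bits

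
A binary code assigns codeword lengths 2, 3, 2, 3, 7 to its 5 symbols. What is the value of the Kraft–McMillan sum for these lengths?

With common denominator 2^7 = 128: Σ 2^(−ℓᵢ) = 32/128 + 16/128 + 32/128 + 16/128 + 1/128 = 97/128 = 0.7578125.

0.7578125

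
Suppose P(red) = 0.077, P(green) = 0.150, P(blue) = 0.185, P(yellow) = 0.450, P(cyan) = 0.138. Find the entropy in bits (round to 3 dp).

H = −Σ pᵢ log₂ pᵢ.
−0.077·log₂(0.077) = 0.2848
−0.150·log₂(0.150) = 0.4105
−0.185·log₂(0.185) = 0.4504
−0.450·log₂(0.450) = 0.5184
−0.138·log₂(0.138) = 0.3943
Sum ≈ 2.0584 → 2.058 bits.

2.058 bits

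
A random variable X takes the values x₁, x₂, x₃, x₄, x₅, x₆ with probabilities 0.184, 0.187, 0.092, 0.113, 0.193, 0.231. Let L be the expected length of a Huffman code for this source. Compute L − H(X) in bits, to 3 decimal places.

0.056 bits

Entropy H = −Σ p log₂ p ≈ 2.5202 bits.
Huffman merges: 23/250+113/1000→41/200; 23/125+187/1000→371/1000; 193/1000+41/200→199/500; 231/1000+371/1000→301/500; 199/500+301/500→1. L = 322/125 ≈ 2.5760.
L − H = 2.5760 − 2.5202 = 0.056 bits.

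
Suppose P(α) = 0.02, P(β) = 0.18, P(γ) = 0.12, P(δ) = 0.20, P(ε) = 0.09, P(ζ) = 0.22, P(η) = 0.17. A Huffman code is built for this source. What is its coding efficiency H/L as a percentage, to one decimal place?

97.3%

Entropy H = −Σ p log₂ p ≈ 2.6175 bits.
Huffman merges: 1/50+9/100→11/100; 11/100+3/25→23/100; 17/100+9/50→7/20; 1/5+11/50→21/50; 23/100+7/20→29/50; 21/50+29/50→1. L = 269/100 ≈ 2.6900.
Efficiency = H/L = 2.6175/2.6900 = 97.3%.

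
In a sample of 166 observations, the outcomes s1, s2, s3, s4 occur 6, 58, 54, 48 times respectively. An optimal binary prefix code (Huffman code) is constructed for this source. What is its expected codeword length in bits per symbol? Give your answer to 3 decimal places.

Probabilities are the counts divided by 166.
Repeatedly combine the two least-probable nodes; the expected code length is the sum of the merged weights.
merge 3/83 + 24/83 → 27/83
merge 27/83 + 27/83 → 54/83
merge 29/83 + 54/83 → 1
L = 27/83 + 54/83 + 1 = 164/83 ≈ 1.976 bits/symbol.

1.976 bits/symbol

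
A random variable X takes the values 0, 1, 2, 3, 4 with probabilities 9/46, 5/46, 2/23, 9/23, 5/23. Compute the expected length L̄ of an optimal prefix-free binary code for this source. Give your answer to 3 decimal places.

Repeatedly combine the two least-probable nodes; the expected code length is the sum of the merged weights.
merge 2/23 + 5/46 → 9/46
merge 9/46 + 9/46 → 9/23
merge 5/23 + 9/23 → 14/23
merge 9/23 + 14/23 → 1
L = 9/46 + 9/23 + 14/23 + 1 = 101/46 ≈ 2.196 bits/symbol.

2.196 bits/symbol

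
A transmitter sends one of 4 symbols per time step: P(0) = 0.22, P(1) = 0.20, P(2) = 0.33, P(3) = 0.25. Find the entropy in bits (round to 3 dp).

H = −Σ pᵢ log₂ pᵢ.
−0.22·log₂(0.22) = 0.4806
−0.20·log₂(0.20) = 0.4644
−0.33·log₂(0.33) = 0.5278
−0.25·log₂(0.25) = 0.5000
Sum ≈ 1.9728 → 1.973 bits.

1.973 bits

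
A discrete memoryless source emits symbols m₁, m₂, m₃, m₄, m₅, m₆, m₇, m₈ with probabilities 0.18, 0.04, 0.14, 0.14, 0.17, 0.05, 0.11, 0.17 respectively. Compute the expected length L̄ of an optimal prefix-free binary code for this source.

2.91 bits/symbol

Repeatedly combine the two least-probable nodes; the expected code length is the sum of the merged weights.
merge 1/25 + 1/20 → 9/100
merge 9/100 + 11/100 → 1/5
merge 7/50 + 7/50 → 7/25
merge 17/100 + 17/100 → 17/50
merge 9/50 + 1/5 → 19/50
merge 7/25 + 17/50 → 31/50
merge 19/50 + 31/50 → 1
L = 9/100 + 1/5 + 7/25 + 17/50 + 19/50 + 31/50 + 1 = 291/100 = 2.91 bits/symbol.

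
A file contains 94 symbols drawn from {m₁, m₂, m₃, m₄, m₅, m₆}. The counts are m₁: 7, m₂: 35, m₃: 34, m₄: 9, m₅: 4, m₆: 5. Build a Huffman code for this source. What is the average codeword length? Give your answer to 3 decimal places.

Probabilities are the counts divided by 94.
Repeatedly combine the two least-probable nodes; the expected code length is the sum of the merged weights.
merge 2/47 + 5/94 → 9/94
merge 7/94 + 9/94 → 8/47
merge 9/94 + 8/47 → 25/94
merge 25/94 + 17/47 → 59/94
merge 35/94 + 59/94 → 1
L = 9/94 + 8/47 + 25/94 + 59/94 + 1 = 203/94 ≈ 2.160 bits/symbol.

2.160 bits/symbol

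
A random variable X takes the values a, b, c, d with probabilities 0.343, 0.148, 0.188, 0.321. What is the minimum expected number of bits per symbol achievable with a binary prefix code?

Repeatedly combine the two least-probable nodes; the expected code length is the sum of the merged weights.
merge 37/250 + 47/250 → 42/125
merge 321/1000 + 42/125 → 657/1000
merge 343/1000 + 657/1000 → 1
L = 42/125 + 657/1000 + 1 = 1993/1000 = 1.993 bits/symbol.

1.993 bits/symbol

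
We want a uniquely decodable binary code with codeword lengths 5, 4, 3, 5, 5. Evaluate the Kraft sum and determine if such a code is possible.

With common denominator 2^5 = 32: Σ 2^(−ℓᵢ) = 1/32 + 2/32 + 4/32 + 1/32 + 1/32 = 9/32 = 0.28125.
Kraft's inequality requires Σ ≤ 1; here Σ = 0.28125 ≤ 1, so such a prefix code exists.

0.28125; yes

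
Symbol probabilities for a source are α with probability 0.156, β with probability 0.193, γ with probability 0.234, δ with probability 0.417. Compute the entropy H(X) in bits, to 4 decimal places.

H = −Σ pᵢ log₂ pᵢ.
−0.156·log₂(0.156) = 0.4181
−0.193·log₂(0.193) = 0.4581
−0.234·log₂(0.234) = 0.4903
−0.417·log₂(0.417) = 0.5262
Sum ≈ 1.8927 → 1.8927 bits.

1.8927 bits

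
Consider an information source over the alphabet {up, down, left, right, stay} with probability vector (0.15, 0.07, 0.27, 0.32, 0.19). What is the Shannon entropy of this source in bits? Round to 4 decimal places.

2.1704 bits

H = −Σ pᵢ log₂ pᵢ.
−0.15·log₂(0.15) = 0.4105
−0.07·log₂(0.07) = 0.2686
−0.27·log₂(0.27) = 0.5100
−0.32·log₂(0.32) = 0.5260
−0.19·log₂(0.19) = 0.4552
Sum ≈ 2.1704 → 2.1704 bits.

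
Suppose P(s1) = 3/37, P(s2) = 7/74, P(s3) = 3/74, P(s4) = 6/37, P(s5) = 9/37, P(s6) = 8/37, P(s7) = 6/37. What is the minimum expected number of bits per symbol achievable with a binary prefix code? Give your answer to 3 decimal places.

Repeatedly combine the two least-probable nodes; the expected code length is the sum of the merged weights.
merge 3/74 + 3/37 → 9/74
merge 7/74 + 9/74 → 8/37
merge 6/37 + 6/37 → 12/37
merge 8/37 + 8/37 → 16/37
merge 9/37 + 12/37 → 21/37
merge 16/37 + 21/37 → 1
L = 9/74 + 8/37 + 12/37 + 16/37 + 21/37 + 1 = 197/74 ≈ 2.662 bits/symbol.

2.662 bits/symbol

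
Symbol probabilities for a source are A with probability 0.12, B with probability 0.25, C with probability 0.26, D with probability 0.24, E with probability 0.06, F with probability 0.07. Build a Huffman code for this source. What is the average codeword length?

Repeatedly combine the two least-probable nodes; the expected code length is the sum of the merged weights.
merge 3/50 + 7/100 → 13/100
merge 3/25 + 13/100 → 1/4
merge 6/25 + 1/4 → 49/100
merge 1/4 + 13/50 → 51/100
merge 49/100 + 51/100 → 1
L = 13/100 + 1/4 + 49/100 + 51/100 + 1 = 119/50 = 2.38 bits/symbol.

2.38 bits/symbol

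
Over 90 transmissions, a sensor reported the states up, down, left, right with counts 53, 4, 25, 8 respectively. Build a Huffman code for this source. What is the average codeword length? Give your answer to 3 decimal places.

Probabilities are the counts divided by 90.
Repeatedly combine the two least-probable nodes; the expected code length is the sum of the merged weights.
merge 2/45 + 4/45 → 2/15
merge 2/15 + 5/18 → 37/90
merge 37/90 + 53/90 → 1
L = 2/15 + 37/90 + 1 = 139/90 ≈ 1.544 bits/symbol.

1.544 bits/symbol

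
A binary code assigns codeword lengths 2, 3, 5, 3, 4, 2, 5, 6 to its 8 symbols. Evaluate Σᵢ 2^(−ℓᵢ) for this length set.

With common denominator 2^6 = 64: Σ 2^(−ℓᵢ) = 16/64 + 8/64 + 2/64 + 8/64 + 4/64 + 16/64 + 2/64 + 1/64 = 57/64 = 0.890625.

0.890625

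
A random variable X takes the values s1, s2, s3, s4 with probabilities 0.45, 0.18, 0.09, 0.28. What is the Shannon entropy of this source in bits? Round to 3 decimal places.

H = −Σ pᵢ log₂ pᵢ.
−0.45·log₂(0.45) = 0.5184
−0.18·log₂(0.18) = 0.4453
−0.09·log₂(0.09) = 0.3127
−0.28·log₂(0.28) = 0.5142
Sum ≈ 1.7906 → 1.791 bits.

1.791 bits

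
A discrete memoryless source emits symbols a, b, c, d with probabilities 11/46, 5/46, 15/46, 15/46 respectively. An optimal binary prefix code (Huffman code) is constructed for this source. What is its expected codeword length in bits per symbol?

2 bits/symbol

Repeatedly combine the two least-probable nodes; the expected code length is the sum of the merged weights.
merge 5/46 + 11/46 → 8/23
merge 15/46 + 15/46 → 15/23
merge 8/23 + 15/23 → 1
L = 8/23 + 15/23 + 1 = 2 bits/symbol.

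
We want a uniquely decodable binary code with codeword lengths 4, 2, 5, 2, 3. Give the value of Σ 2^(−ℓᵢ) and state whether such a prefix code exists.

0.71875; yes

With common denominator 2^5 = 32: Σ 2^(−ℓᵢ) = 2/32 + 8/32 + 1/32 + 8/32 + 4/32 = 23/32 = 0.71875.
Kraft's inequality requires Σ ≤ 1; here Σ = 0.71875 ≤ 1, so such a prefix code exists.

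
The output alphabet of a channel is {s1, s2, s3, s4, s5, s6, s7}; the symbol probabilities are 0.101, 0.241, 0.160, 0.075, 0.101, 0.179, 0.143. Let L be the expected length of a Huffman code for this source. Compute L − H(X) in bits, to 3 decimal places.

Entropy H = −Σ p log₂ p ≈ 2.7117 bits.
Huffman merges: 3/40+101/1000→22/125; 101/1000+143/1000→61/250; 4/25+22/125→42/125; 179/1000+241/1000→21/50; 61/250+42/125→29/50; 21/50+29/50→1. L = 689/250 ≈ 2.7560.
L − H = 2.7560 − 2.7117 = 0.044 bits.

0.044 bits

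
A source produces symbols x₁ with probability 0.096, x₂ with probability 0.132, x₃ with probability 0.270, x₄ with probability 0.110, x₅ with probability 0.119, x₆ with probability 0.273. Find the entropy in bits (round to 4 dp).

H = −Σ pᵢ log₂ pᵢ.
−0.096·log₂(0.096) = 0.3246
−0.132·log₂(0.132) = 0.3856
−0.270·log₂(0.270) = 0.5100
−0.110·log₂(0.110) = 0.3503
−0.119·log₂(0.119) = 0.3654
−0.273·log₂(0.273) = 0.5113
Sum ≈ 2.4473 → 2.4473 bits.

2.4473 bits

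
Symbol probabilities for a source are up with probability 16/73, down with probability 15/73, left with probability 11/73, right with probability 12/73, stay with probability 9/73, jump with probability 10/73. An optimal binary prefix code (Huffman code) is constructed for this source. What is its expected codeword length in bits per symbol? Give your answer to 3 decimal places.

Repeatedly combine the two least-probable nodes; the expected code length is the sum of the merged weights.
merge 9/73 + 10/73 → 19/73
merge 11/73 + 12/73 → 23/73
merge 15/73 + 16/73 → 31/73
merge 19/73 + 23/73 → 42/73
merge 31/73 + 42/73 → 1
L = 19/73 + 23/73 + 31/73 + 42/73 + 1 = 188/73 ≈ 2.575 bits/symbol.

2.575 bits/symbol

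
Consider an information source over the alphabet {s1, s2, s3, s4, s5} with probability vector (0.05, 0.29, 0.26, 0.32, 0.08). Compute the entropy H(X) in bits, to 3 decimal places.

2.057 bits

H = −Σ pᵢ log₂ pᵢ.
−0.05·log₂(0.05) = 0.2161
−0.29·log₂(0.29) = 0.5179
−0.26·log₂(0.26) = 0.5053
−0.32·log₂(0.32) = 0.5260
−0.08·log₂(0.08) = 0.2915
Sum ≈ 2.0568 → 2.057 bits.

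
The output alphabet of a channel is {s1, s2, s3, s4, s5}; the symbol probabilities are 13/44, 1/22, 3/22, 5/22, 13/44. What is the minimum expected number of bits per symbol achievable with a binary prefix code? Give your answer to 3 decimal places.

2.182 bits/symbol

Repeatedly combine the two least-probable nodes; the expected code length is the sum of the merged weights.
merge 1/22 + 3/22 → 2/11
merge 2/11 + 5/22 → 9/22
merge 13/44 + 13/44 → 13/22
merge 9/22 + 13/22 → 1
L = 2/11 + 9/22 + 13/22 + 1 = 24/11 ≈ 2.182 bits/symbol.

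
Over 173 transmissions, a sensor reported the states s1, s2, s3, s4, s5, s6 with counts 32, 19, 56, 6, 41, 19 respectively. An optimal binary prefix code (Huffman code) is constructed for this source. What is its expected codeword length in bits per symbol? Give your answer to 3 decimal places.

2.399 bits/symbol

Probabilities are the counts divided by 173.
Repeatedly combine the two least-probable nodes; the expected code length is the sum of the merged weights.
merge 6/173 + 19/173 → 25/173
merge 19/173 + 25/173 → 44/173
merge 32/173 + 41/173 → 73/173
merge 44/173 + 56/173 → 100/173
merge 73/173 + 100/173 → 1
L = 25/173 + 44/173 + 73/173 + 100/173 + 1 = 415/173 ≈ 2.399 bits/symbol.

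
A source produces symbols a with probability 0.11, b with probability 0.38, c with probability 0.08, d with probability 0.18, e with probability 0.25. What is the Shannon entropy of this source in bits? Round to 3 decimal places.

H = −Σ pᵢ log₂ pᵢ.
−0.11·log₂(0.11) = 0.3503
−0.38·log₂(0.38) = 0.5305
−0.08·log₂(0.08) = 0.2915
−0.18·log₂(0.18) = 0.4453
−0.25·log₂(0.25) = 0.5000
Sum ≈ 2.1176 → 2.118 bits.

2.118 bits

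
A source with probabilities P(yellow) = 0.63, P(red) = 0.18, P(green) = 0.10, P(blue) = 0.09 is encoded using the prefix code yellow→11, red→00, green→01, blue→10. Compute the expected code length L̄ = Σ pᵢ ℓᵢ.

L̄ = Σ pᵢ·ℓᵢ = 0.63·2 + 0.18·2 + 0.10·2 + 0.09·2 = 2 bits/symbol.

2 bits/symbol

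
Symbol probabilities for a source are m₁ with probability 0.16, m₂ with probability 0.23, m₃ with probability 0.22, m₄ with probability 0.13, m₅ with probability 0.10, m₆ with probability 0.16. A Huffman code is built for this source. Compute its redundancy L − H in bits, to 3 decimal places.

Entropy H = −Σ p log₂ p ≈ 2.5291 bits.
Huffman merges: 1/10+13/100→23/100; 4/25+4/25→8/25; 11/50+23/100→9/20; 23/100+8/25→11/20; 9/20+11/20→1. L = 51/20 ≈ 2.5500.
L − H = 2.5500 − 2.5291 = 0.021 bits.

0.021 bits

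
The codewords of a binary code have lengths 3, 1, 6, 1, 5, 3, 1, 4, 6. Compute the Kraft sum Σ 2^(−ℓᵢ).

1.875

With common denominator 2^6 = 64: Σ 2^(−ℓᵢ) = 8/64 + 32/64 + 1/64 + 32/64 + 2/64 + 8/64 + 32/64 + 4/64 + 1/64 = 120/64 = 1.875.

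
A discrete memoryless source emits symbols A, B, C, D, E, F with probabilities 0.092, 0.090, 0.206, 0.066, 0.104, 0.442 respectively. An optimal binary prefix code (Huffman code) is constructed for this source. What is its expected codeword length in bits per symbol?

2.262 bits/symbol

Repeatedly combine the two least-probable nodes; the expected code length is the sum of the merged weights.
merge 33/500 + 9/100 → 39/250
merge 23/250 + 13/125 → 49/250
merge 39/250 + 49/250 → 44/125
merge 103/500 + 44/125 → 279/500
merge 221/500 + 279/500 → 1
L = 39/250 + 49/250 + 44/125 + 279/500 + 1 = 1131/500 = 2.262 bits/symbol.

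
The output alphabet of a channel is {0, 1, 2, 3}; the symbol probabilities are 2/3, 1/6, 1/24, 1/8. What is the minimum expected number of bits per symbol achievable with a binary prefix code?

Repeatedly combine the two least-probable nodes; the expected code length is the sum of the merged weights.
merge 1/24 + 1/8 → 1/6
merge 1/6 + 1/6 → 1/3
merge 1/3 + 2/3 → 1
L = 1/6 + 1/3 + 1 = 3/2 = 1.5 bits/symbol.

1.5 bits/symbol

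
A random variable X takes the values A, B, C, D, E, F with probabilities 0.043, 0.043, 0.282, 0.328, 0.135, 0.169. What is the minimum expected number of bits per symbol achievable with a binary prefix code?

Repeatedly combine the two least-probable nodes; the expected code length is the sum of the merged weights.
merge 43/1000 + 43/1000 → 43/500
merge 43/500 + 27/200 → 221/1000
merge 169/1000 + 221/1000 → 39/100
merge 141/500 + 41/125 → 61/100
merge 39/100 + 61/100 → 1
L = 43/500 + 221/1000 + 39/100 + 61/100 + 1 = 2307/1000 = 2.307 bits/symbol.

2.307 bits/symbol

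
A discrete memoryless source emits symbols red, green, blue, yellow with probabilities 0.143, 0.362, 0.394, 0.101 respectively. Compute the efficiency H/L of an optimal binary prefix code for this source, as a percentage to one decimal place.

97.0%

Entropy H = −Σ p log₂ p ≈ 1.7954 bits.
Huffman merges: 101/1000+143/1000→61/250; 61/250+181/500→303/500; 197/500+303/500→1. L = 37/20 ≈ 1.8500.
Efficiency = H/L = 1.7954/1.8500 = 97.0%.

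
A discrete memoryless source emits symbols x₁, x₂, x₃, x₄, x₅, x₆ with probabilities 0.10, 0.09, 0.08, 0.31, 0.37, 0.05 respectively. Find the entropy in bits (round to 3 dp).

2.207 bits

H = −Σ pᵢ log₂ pᵢ.
−0.10·log₂(0.10) = 0.3322
−0.09·log₂(0.09) = 0.3127
−0.08·log₂(0.08) = 0.2915
−0.31·log₂(0.31) = 0.5238
−0.37·log₂(0.37) = 0.5307
−0.05·log₂(0.05) = 0.2161
Sum ≈ 2.2070 → 2.207 bits.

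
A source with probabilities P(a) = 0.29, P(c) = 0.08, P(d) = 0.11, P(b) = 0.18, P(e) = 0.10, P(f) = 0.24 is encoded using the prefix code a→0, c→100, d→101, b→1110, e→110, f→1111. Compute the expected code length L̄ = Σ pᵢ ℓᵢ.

2.84 bits/symbol

L̄ = Σ pᵢ·ℓᵢ = 0.29·1 + 0.08·3 + 0.11·3 + 0.18·4 + 0.10·3 + 0.24·4 = 2.84 bits/symbol.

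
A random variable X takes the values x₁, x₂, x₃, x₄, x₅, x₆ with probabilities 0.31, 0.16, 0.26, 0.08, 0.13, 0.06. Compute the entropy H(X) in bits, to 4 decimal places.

H = −Σ pᵢ log₂ pᵢ.
−0.31·log₂(0.31) = 0.5238
−0.16·log₂(0.16) = 0.4230
−0.26·log₂(0.26) = 0.5053
−0.08·log₂(0.08) = 0.2915
−0.13·log₂(0.13) = 0.3826
−0.06·log₂(0.06) = 0.2435
Sum ≈ 2.3698 → 2.3698 bits.

2.3698 bits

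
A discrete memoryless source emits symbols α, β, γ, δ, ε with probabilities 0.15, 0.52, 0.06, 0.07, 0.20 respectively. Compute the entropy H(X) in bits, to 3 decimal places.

1.878 bits

H = −Σ pᵢ log₂ pᵢ.
−0.15·log₂(0.15) = 0.4105
−0.52·log₂(0.52) = 0.4906
−0.06·log₂(0.06) = 0.2435
−0.07·log₂(0.07) = 0.2686
−0.20·log₂(0.20) = 0.4644
Sum ≈ 1.8776 → 1.878 bits.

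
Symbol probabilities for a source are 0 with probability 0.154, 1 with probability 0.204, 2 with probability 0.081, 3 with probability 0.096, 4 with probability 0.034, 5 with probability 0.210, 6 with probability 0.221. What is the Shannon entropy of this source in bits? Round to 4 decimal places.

H = −Σ pᵢ log₂ pᵢ.
−0.154·log₂(0.154) = 0.4156
−0.204·log₂(0.204) = 0.4678
−0.081·log₂(0.081) = 0.2937
−0.096·log₂(0.096) = 0.3246
−0.034·log₂(0.034) = 0.1659
−0.210·log₂(0.210) = 0.4728
−0.221·log₂(0.221) = 0.4813
Sum ≈ 2.6217 → 2.6217 bits.

2.6217 bits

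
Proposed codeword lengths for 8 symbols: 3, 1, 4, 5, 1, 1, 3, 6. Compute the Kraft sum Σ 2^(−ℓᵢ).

1.859375

With common denominator 2^6 = 64: Σ 2^(−ℓᵢ) = 8/64 + 32/64 + 4/64 + 2/64 + 32/64 + 32/64 + 8/64 + 1/64 = 119/64 = 1.859375.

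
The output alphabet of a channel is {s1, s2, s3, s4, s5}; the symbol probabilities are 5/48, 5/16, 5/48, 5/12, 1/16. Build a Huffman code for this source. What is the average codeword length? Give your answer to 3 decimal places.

Repeatedly combine the two least-probable nodes; the expected code length is the sum of the merged weights.
merge 1/16 + 5/48 → 1/6
merge 5/48 + 1/6 → 13/48
merge 13/48 + 5/16 → 7/12
merge 5/12 + 7/12 → 1
L = 1/6 + 13/48 + 7/12 + 1 = 97/48 ≈ 2.021 bits/symbol.

2.021 bits/symbol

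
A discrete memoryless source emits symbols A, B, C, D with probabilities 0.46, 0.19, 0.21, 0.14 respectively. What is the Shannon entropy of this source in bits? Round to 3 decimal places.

1.840 bits

H = −Σ pᵢ log₂ pᵢ.
−0.46·log₂(0.46) = 0.5153
−0.19·log₂(0.19) = 0.4552
−0.21·log₂(0.21) = 0.4728
−0.14·log₂(0.14) = 0.3971
Sum ≈ 1.8405 → 1.840 bits.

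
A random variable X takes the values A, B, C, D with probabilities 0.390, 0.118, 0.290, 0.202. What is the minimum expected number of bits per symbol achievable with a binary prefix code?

Repeatedly combine the two least-probable nodes; the expected code length is the sum of the merged weights.
merge 59/500 + 101/500 → 8/25
merge 29/100 + 8/25 → 61/100
merge 39/100 + 61/100 → 1
L = 8/25 + 61/100 + 1 = 193/100 = 1.93 bits/symbol.

1.93 bits/symbol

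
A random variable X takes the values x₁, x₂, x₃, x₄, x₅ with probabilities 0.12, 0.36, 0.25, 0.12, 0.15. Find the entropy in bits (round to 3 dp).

2.175 bits

H = −Σ pᵢ log₂ pᵢ.
−0.12·log₂(0.12) = 0.3671
−0.36·log₂(0.36) = 0.5306
−0.25·log₂(0.25) = 0.5000
−0.12·log₂(0.12) = 0.3671
−0.15·log₂(0.15) = 0.4105
Sum ≈ 2.1753 → 2.175 bits.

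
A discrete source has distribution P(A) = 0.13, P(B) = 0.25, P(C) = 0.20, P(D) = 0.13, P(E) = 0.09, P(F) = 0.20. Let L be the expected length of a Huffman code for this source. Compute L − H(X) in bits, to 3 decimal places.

0.043 bits

Entropy H = −Σ p log₂ p ≈ 2.5067 bits.
Huffman merges: 9/100+13/100→11/50; 13/100+1/5→33/100; 1/5+11/50→21/50; 1/4+33/100→29/50; 21/50+29/50→1. L = 51/20 ≈ 2.5500.
L − H = 2.5500 − 2.5067 = 0.043 bits.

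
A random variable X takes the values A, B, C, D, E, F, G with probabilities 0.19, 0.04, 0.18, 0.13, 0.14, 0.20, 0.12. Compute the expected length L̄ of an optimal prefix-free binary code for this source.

2.77 bits/symbol

Repeatedly combine the two least-probable nodes; the expected code length is the sum of the merged weights.
merge 1/25 + 3/25 → 4/25
merge 13/100 + 7/50 → 27/100
merge 4/25 + 9/50 → 17/50
merge 19/100 + 1/5 → 39/100
merge 27/100 + 17/50 → 61/100
merge 39/100 + 61/100 → 1
L = 4/25 + 27/100 + 17/50 + 39/100 + 61/100 + 1 = 277/100 = 2.77 bits/symbol.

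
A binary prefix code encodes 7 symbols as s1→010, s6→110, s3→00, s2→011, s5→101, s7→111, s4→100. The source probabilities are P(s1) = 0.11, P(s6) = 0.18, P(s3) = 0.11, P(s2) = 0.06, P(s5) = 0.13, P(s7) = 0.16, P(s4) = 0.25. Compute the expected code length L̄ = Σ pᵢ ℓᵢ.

2.89 bits/symbol

L̄ = Σ pᵢ·ℓᵢ = 0.11·3 + 0.18·3 + 0.11·2 + 0.06·3 + 0.13·3 + 0.16·3 + 0.25·3 = 2.89 bits/symbol.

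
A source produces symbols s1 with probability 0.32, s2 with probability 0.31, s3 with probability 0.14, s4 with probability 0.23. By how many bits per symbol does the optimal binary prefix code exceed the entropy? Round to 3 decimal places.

0.065 bits

Entropy H = −Σ p log₂ p ≈ 1.9346 bits.
Huffman merges: 7/50+23/100→37/100; 31/100+8/25→63/100; 37/100+63/100→1. L = 2 ≈ 2.0000.
L − H = 2.0000 − 1.9346 = 0.065 bits.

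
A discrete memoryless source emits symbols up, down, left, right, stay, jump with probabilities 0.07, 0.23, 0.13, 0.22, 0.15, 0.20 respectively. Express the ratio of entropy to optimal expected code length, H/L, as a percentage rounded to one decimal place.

Entropy H = −Σ p log₂ p ≈ 2.4944 bits.
Huffman merges: 7/100+13/100→1/5; 3/20+1/5→7/20; 1/5+11/50→21/50; 23/100+7/20→29/50; 21/50+29/50→1. L = 51/20 ≈ 2.5500.
Efficiency = H/L = 2.4944/2.5500 = 97.8%.

97.8%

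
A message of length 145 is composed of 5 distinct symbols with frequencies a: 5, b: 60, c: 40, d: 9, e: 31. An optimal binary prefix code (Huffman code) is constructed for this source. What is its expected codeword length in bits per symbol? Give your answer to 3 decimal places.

Probabilities are the counts divided by 145.
Repeatedly combine the two least-probable nodes; the expected code length is the sum of the merged weights.
merge 1/29 + 9/145 → 14/145
merge 14/145 + 31/145 → 9/29
merge 8/29 + 9/29 → 17/29
merge 12/29 + 17/29 → 1
L = 14/145 + 9/29 + 17/29 + 1 = 289/145 ≈ 1.993 bits/symbol.

1.993 bits/symbol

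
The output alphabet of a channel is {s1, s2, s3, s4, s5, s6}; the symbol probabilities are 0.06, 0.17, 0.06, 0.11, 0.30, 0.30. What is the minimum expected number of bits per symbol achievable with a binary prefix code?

2.35 bits/symbol

Repeatedly combine the two least-probable nodes; the expected code length is the sum of the merged weights.
merge 3/50 + 3/50 → 3/25
merge 11/100 + 3/25 → 23/100
merge 17/100 + 23/100 → 2/5
merge 3/10 + 3/10 → 3/5
merge 2/5 + 3/5 → 1
L = 3/25 + 23/100 + 2/5 + 3/5 + 1 = 47/20 = 2.35 bits/symbol.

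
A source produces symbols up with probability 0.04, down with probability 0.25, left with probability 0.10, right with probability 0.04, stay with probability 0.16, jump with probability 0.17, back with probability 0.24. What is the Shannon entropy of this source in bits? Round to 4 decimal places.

H = −Σ pᵢ log₂ pᵢ.
−0.04·log₂(0.04) = 0.1858
−0.25·log₂(0.25) = 0.5000
−0.10·log₂(0.10) = 0.3322
−0.04·log₂(0.04) = 0.1858
−0.16·log₂(0.16) = 0.4230
−0.17·log₂(0.17) = 0.4346
−0.24·log₂(0.24) = 0.4941
Sum ≈ 2.5554 → 2.5554 bits.

2.5554 bits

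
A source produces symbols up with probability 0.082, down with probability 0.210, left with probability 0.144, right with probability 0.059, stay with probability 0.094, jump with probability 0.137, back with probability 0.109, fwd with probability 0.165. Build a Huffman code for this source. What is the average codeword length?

2.931 bits/symbol

Repeatedly combine the two least-probable nodes; the expected code length is the sum of the merged weights.
merge 59/1000 + 41/500 → 141/1000
merge 47/500 + 109/1000 → 203/1000
merge 137/1000 + 141/1000 → 139/500
merge 18/125 + 33/200 → 309/1000
merge 203/1000 + 21/100 → 413/1000
merge 139/500 + 309/1000 → 587/1000
merge 413/1000 + 587/1000 → 1
L = 141/1000 + 203/1000 + 139/500 + 309/1000 + 413/1000 + 587/1000 + 1 = 2931/1000 = 2.931 bits/symbol.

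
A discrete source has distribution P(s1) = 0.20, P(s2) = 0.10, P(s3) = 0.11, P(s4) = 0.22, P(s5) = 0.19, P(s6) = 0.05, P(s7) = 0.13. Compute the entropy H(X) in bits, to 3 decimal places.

2.681 bits

H = −Σ pᵢ log₂ pᵢ.
−0.20·log₂(0.20) = 0.4644
−0.10·log₂(0.10) = 0.3322
−0.11·log₂(0.11) = 0.3503
−0.22·log₂(0.22) = 0.4806
−0.19·log₂(0.19) = 0.4552
−0.05·log₂(0.05) = 0.2161
−0.13·log₂(0.13) = 0.3826
Sum ≈ 2.6814 → 2.681 bits.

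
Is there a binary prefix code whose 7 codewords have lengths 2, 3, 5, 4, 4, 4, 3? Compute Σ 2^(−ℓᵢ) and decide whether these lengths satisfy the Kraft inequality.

With common denominator 2^5 = 32: Σ 2^(−ℓᵢ) = 8/32 + 4/32 + 1/32 + 2/32 + 2/32 + 2/32 + 4/32 = 23/32 = 0.71875.
Kraft's inequality requires Σ ≤ 1; here Σ = 0.71875 ≤ 1, so such a prefix code exists.

0.71875; yes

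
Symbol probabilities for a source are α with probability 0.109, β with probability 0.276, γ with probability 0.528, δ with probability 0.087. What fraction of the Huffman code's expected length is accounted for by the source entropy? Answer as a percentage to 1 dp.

Entropy H = −Σ p log₂ p ≈ 1.6541 bits.
Huffman merges: 87/1000+109/1000→49/250; 49/250+69/250→59/125; 59/125+66/125→1. L = 417/250 ≈ 1.6680.
Efficiency = H/L = 1.6541/1.6680 = 99.2%.

99.2%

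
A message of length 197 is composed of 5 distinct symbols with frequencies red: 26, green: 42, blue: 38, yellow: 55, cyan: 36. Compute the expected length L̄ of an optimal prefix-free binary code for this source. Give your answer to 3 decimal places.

Probabilities are the counts divided by 197.
Repeatedly combine the two least-probable nodes; the expected code length is the sum of the merged weights.
merge 26/197 + 36/197 → 62/197
merge 38/197 + 42/197 → 80/197
merge 55/197 + 62/197 → 117/197
merge 80/197 + 117/197 → 1
L = 62/197 + 80/197 + 117/197 + 1 = 456/197 ≈ 2.315 bits/symbol.

2.315 bits/symbol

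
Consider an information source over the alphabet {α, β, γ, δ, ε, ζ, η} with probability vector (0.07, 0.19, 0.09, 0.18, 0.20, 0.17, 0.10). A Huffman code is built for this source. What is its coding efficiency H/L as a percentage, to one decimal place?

97.9%

Entropy H = −Σ p log₂ p ≈ 2.7129 bits.
Huffman merges: 7/100+9/100→4/25; 1/10+4/25→13/50; 17/100+9/50→7/20; 19/100+1/5→39/100; 13/50+7/20→61/100; 39/100+61/100→1. L = 277/100 ≈ 2.7700.
Efficiency = H/L = 2.7129/2.7700 = 97.9%.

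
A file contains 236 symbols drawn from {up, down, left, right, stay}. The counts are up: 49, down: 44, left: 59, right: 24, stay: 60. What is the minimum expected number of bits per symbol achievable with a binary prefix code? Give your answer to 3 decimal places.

Probabilities are the counts divided by 236.
Repeatedly combine the two least-probable nodes; the expected code length is the sum of the merged weights.
merge 6/59 + 11/59 → 17/59
merge 49/236 + 1/4 → 27/59
merge 15/59 + 17/59 → 32/59
merge 27/59 + 32/59 → 1
L = 17/59 + 27/59 + 32/59 + 1 = 135/59 ≈ 2.288 bits/symbol.

2.288 bits/symbol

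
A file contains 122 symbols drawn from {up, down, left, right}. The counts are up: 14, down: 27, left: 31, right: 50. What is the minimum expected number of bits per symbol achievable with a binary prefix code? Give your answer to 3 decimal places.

1.926 bits/symbol

Probabilities are the counts divided by 122.
Repeatedly combine the two least-probable nodes; the expected code length is the sum of the merged weights.
merge 7/61 + 27/122 → 41/122
merge 31/122 + 41/122 → 36/61
merge 25/61 + 36/61 → 1
L = 41/122 + 36/61 + 1 = 235/122 ≈ 1.926 bits/symbol.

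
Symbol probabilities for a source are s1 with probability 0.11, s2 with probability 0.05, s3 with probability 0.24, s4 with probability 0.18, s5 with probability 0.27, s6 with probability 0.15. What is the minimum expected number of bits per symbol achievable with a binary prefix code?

2.47 bits/symbol

Repeatedly combine the two least-probable nodes; the expected code length is the sum of the merged weights.
merge 1/20 + 11/100 → 4/25
merge 3/20 + 4/25 → 31/100
merge 9/50 + 6/25 → 21/50
merge 27/100 + 31/100 → 29/50
merge 21/50 + 29/50 → 1
L = 4/25 + 31/100 + 21/50 + 29/50 + 1 = 247/100 = 2.47 bits/symbol.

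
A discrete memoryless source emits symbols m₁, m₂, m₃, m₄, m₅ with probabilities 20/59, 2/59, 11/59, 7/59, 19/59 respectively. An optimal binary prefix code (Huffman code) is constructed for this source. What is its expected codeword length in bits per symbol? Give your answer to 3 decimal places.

Repeatedly combine the two least-probable nodes; the expected code length is the sum of the merged weights.
merge 2/59 + 7/59 → 9/59
merge 9/59 + 11/59 → 20/59
merge 19/59 + 20/59 → 39/59
merge 20/59 + 39/59 → 1
L = 9/59 + 20/59 + 39/59 + 1 = 127/59 ≈ 2.153 bits/symbol.

2.153 bits/symbol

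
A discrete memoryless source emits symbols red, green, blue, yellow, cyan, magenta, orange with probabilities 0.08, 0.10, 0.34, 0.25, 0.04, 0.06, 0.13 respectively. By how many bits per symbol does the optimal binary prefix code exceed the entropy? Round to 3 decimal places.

0.045 bits

Entropy H = −Σ p log₂ p ≈ 2.4648 bits.
Huffman merges: 1/25+3/50→1/10; 2/25+1/10→9/50; 1/10+13/100→23/100; 9/50+23/100→41/100; 1/4+17/50→59/100; 41/100+59/100→1. L = 251/100 ≈ 2.5100.
L − H = 2.5100 − 2.4648 = 0.045 bits.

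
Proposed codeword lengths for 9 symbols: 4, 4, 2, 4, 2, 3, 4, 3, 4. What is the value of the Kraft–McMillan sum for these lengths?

With common denominator 2^4 = 16: Σ 2^(−ℓᵢ) = 1/16 + 1/16 + 4/16 + 1/16 + 4/16 + 2/16 + 1/16 + 2/16 + 1/16 = 17/16 = 1.0625.

1.0625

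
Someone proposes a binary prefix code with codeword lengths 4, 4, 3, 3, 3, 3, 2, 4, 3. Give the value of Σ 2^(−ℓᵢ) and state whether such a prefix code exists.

With common denominator 2^4 = 16: Σ 2^(−ℓᵢ) = 1/16 + 1/16 + 2/16 + 2/16 + 2/16 + 2/16 + 4/16 + 1/16 + 2/16 = 17/16 = 1.0625.
Kraft's inequality requires Σ ≤ 1; here Σ = 1.0625 > 1, so no such prefix code exists.

1.0625; no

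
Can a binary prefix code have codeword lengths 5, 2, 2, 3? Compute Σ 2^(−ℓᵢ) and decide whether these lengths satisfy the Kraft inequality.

0.65625; yes

With common denominator 2^5 = 32: Σ 2^(−ℓᵢ) = 1/32 + 8/32 + 8/32 + 4/32 = 21/32 = 0.65625.
Kraft's inequality requires Σ ≤ 1; here Σ = 0.65625 ≤ 1, so such a prefix code exists.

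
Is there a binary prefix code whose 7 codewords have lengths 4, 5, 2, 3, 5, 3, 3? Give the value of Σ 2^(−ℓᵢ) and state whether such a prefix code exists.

0.75; yes

With common denominator 2^5 = 32: Σ 2^(−ℓᵢ) = 2/32 + 1/32 + 8/32 + 4/32 + 1/32 + 4/32 + 4/32 = 24/32 = 0.75.
Kraft's inequality requires Σ ≤ 1; here Σ = 0.75 ≤ 1, so such a prefix code exists.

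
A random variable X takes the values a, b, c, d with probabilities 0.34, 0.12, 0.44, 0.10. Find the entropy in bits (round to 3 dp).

1.750 bits

H = −Σ pᵢ log₂ pᵢ.
−0.34·log₂(0.34) = 0.5292
−0.12·log₂(0.12) = 0.3671
−0.44·log₂(0.44) = 0.5211
−0.10·log₂(0.10) = 0.3322
Sum ≈ 1.7496 → 1.750 bits.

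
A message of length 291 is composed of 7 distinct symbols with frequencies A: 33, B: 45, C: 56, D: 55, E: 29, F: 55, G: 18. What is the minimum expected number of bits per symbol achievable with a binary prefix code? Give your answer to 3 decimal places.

2.780 bits/symbol

Probabilities are the counts divided by 291.
Repeatedly combine the two least-probable nodes; the expected code length is the sum of the merged weights.
merge 6/97 + 29/291 → 47/291
merge 11/97 + 15/97 → 26/97
merge 47/291 + 55/291 → 34/97
merge 55/291 + 56/291 → 37/97
merge 26/97 + 34/97 → 60/97
merge 37/97 + 60/97 → 1
L = 47/291 + 26/97 + 34/97 + 37/97 + 60/97 + 1 = 809/291 ≈ 2.780 bits/symbol.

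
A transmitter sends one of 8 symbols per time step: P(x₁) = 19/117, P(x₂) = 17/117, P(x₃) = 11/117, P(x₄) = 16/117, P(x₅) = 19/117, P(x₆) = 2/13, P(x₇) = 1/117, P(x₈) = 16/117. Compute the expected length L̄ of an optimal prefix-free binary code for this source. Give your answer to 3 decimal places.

Repeatedly combine the two least-probable nodes; the expected code length is the sum of the merged weights.
merge 1/117 + 11/117 → 4/39
merge 4/39 + 16/117 → 28/117
merge 16/117 + 17/117 → 11/39
merge 2/13 + 19/117 → 37/117
merge 19/117 + 28/117 → 47/117
merge 11/39 + 37/117 → 70/117
merge 47/117 + 70/117 → 1
L = 4/39 + 28/117 + 11/39 + 37/117 + 47/117 + 70/117 + 1 = 344/117 ≈ 2.940 bits/symbol.

2.940 bits/symbol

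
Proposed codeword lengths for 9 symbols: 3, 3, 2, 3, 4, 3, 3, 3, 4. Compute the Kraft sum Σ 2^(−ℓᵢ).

With common denominator 2^4 = 16: Σ 2^(−ℓᵢ) = 2/16 + 2/16 + 4/16 + 2/16 + 1/16 + 2/16 + 2/16 + 2/16 + 1/16 = 18/16 = 1.125.

1.125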